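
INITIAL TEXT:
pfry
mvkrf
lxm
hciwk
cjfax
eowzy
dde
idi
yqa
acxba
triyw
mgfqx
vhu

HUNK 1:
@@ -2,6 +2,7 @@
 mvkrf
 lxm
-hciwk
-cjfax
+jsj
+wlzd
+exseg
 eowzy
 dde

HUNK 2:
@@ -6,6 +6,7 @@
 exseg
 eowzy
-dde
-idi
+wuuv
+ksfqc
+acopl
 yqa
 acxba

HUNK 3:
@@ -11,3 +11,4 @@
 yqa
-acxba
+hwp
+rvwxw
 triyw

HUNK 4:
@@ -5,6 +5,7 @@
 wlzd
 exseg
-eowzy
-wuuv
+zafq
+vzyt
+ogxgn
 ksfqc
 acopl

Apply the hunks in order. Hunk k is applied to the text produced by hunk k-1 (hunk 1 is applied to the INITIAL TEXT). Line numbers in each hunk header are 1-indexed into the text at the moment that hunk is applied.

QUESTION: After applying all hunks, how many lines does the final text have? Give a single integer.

Hunk 1: at line 2 remove [hciwk,cjfax] add [jsj,wlzd,exseg] -> 14 lines: pfry mvkrf lxm jsj wlzd exseg eowzy dde idi yqa acxba triyw mgfqx vhu
Hunk 2: at line 6 remove [dde,idi] add [wuuv,ksfqc,acopl] -> 15 lines: pfry mvkrf lxm jsj wlzd exseg eowzy wuuv ksfqc acopl yqa acxba triyw mgfqx vhu
Hunk 3: at line 11 remove [acxba] add [hwp,rvwxw] -> 16 lines: pfry mvkrf lxm jsj wlzd exseg eowzy wuuv ksfqc acopl yqa hwp rvwxw triyw mgfqx vhu
Hunk 4: at line 5 remove [eowzy,wuuv] add [zafq,vzyt,ogxgn] -> 17 lines: pfry mvkrf lxm jsj wlzd exseg zafq vzyt ogxgn ksfqc acopl yqa hwp rvwxw triyw mgfqx vhu
Final line count: 17

Answer: 17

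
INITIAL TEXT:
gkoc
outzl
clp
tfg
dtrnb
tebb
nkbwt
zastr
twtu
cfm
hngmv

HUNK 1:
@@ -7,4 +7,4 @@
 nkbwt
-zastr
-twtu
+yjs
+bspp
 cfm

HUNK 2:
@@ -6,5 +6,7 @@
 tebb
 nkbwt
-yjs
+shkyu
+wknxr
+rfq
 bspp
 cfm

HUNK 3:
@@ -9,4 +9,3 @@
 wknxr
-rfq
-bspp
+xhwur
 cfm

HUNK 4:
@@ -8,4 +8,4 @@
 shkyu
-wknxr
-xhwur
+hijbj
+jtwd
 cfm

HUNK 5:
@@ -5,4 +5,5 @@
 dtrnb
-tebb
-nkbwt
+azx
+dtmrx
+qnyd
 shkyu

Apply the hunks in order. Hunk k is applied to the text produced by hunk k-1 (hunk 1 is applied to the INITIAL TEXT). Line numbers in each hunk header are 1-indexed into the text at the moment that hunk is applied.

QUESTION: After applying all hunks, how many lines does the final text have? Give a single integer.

Hunk 1: at line 7 remove [zastr,twtu] add [yjs,bspp] -> 11 lines: gkoc outzl clp tfg dtrnb tebb nkbwt yjs bspp cfm hngmv
Hunk 2: at line 6 remove [yjs] add [shkyu,wknxr,rfq] -> 13 lines: gkoc outzl clp tfg dtrnb tebb nkbwt shkyu wknxr rfq bspp cfm hngmv
Hunk 3: at line 9 remove [rfq,bspp] add [xhwur] -> 12 lines: gkoc outzl clp tfg dtrnb tebb nkbwt shkyu wknxr xhwur cfm hngmv
Hunk 4: at line 8 remove [wknxr,xhwur] add [hijbj,jtwd] -> 12 lines: gkoc outzl clp tfg dtrnb tebb nkbwt shkyu hijbj jtwd cfm hngmv
Hunk 5: at line 5 remove [tebb,nkbwt] add [azx,dtmrx,qnyd] -> 13 lines: gkoc outzl clp tfg dtrnb azx dtmrx qnyd shkyu hijbj jtwd cfm hngmv
Final line count: 13

Answer: 13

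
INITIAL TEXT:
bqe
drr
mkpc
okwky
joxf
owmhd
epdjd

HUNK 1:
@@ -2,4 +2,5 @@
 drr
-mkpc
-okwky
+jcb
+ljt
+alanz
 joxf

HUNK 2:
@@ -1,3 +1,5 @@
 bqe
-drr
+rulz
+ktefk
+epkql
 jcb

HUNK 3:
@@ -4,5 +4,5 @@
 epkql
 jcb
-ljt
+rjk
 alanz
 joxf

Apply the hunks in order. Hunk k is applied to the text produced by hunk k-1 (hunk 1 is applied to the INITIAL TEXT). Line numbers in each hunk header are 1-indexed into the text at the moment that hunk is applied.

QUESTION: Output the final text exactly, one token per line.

Hunk 1: at line 2 remove [mkpc,okwky] add [jcb,ljt,alanz] -> 8 lines: bqe drr jcb ljt alanz joxf owmhd epdjd
Hunk 2: at line 1 remove [drr] add [rulz,ktefk,epkql] -> 10 lines: bqe rulz ktefk epkql jcb ljt alanz joxf owmhd epdjd
Hunk 3: at line 4 remove [ljt] add [rjk] -> 10 lines: bqe rulz ktefk epkql jcb rjk alanz joxf owmhd epdjd

Answer: bqe
rulz
ktefk
epkql
jcb
rjk
alanz
joxf
owmhd
epdjd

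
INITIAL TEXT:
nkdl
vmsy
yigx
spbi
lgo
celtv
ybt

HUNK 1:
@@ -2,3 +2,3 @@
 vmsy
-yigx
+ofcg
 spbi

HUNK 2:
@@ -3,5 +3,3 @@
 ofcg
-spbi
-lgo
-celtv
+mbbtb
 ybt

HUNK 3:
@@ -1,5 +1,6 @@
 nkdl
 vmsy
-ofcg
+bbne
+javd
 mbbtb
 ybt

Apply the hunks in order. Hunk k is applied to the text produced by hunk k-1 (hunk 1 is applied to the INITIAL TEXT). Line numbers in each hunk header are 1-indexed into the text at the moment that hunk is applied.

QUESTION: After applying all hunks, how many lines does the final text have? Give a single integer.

Answer: 6

Derivation:
Hunk 1: at line 2 remove [yigx] add [ofcg] -> 7 lines: nkdl vmsy ofcg spbi lgo celtv ybt
Hunk 2: at line 3 remove [spbi,lgo,celtv] add [mbbtb] -> 5 lines: nkdl vmsy ofcg mbbtb ybt
Hunk 3: at line 1 remove [ofcg] add [bbne,javd] -> 6 lines: nkdl vmsy bbne javd mbbtb ybt
Final line count: 6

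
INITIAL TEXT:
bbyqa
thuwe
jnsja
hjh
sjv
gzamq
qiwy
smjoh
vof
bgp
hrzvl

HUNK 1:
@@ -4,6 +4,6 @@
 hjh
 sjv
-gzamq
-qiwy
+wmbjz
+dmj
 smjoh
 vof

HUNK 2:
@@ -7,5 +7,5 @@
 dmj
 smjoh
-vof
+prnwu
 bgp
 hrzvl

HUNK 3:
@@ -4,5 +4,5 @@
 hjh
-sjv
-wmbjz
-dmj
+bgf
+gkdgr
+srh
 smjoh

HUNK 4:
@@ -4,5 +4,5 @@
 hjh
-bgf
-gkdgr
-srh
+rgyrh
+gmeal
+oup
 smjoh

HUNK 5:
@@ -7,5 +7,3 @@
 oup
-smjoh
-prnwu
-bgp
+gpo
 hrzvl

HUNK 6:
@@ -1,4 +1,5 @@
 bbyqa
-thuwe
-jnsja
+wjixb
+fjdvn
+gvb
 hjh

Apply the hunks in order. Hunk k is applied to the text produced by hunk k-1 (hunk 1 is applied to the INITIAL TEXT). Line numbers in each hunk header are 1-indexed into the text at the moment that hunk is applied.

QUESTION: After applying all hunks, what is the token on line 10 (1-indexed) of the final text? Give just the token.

Hunk 1: at line 4 remove [gzamq,qiwy] add [wmbjz,dmj] -> 11 lines: bbyqa thuwe jnsja hjh sjv wmbjz dmj smjoh vof bgp hrzvl
Hunk 2: at line 7 remove [vof] add [prnwu] -> 11 lines: bbyqa thuwe jnsja hjh sjv wmbjz dmj smjoh prnwu bgp hrzvl
Hunk 3: at line 4 remove [sjv,wmbjz,dmj] add [bgf,gkdgr,srh] -> 11 lines: bbyqa thuwe jnsja hjh bgf gkdgr srh smjoh prnwu bgp hrzvl
Hunk 4: at line 4 remove [bgf,gkdgr,srh] add [rgyrh,gmeal,oup] -> 11 lines: bbyqa thuwe jnsja hjh rgyrh gmeal oup smjoh prnwu bgp hrzvl
Hunk 5: at line 7 remove [smjoh,prnwu,bgp] add [gpo] -> 9 lines: bbyqa thuwe jnsja hjh rgyrh gmeal oup gpo hrzvl
Hunk 6: at line 1 remove [thuwe,jnsja] add [wjixb,fjdvn,gvb] -> 10 lines: bbyqa wjixb fjdvn gvb hjh rgyrh gmeal oup gpo hrzvl
Final line 10: hrzvl

Answer: hrzvl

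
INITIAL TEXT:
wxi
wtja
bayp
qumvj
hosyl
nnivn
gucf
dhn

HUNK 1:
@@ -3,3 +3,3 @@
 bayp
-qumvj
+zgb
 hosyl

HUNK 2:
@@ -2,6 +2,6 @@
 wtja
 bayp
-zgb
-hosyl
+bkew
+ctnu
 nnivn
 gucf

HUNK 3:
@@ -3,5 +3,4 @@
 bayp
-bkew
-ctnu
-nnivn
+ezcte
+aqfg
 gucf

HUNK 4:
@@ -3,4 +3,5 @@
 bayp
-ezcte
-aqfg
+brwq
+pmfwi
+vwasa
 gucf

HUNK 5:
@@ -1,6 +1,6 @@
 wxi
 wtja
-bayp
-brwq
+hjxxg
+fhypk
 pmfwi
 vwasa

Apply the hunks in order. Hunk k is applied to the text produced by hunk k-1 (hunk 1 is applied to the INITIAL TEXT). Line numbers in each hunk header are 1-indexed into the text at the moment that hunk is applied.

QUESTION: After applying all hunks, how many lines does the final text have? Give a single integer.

Hunk 1: at line 3 remove [qumvj] add [zgb] -> 8 lines: wxi wtja bayp zgb hosyl nnivn gucf dhn
Hunk 2: at line 2 remove [zgb,hosyl] add [bkew,ctnu] -> 8 lines: wxi wtja bayp bkew ctnu nnivn gucf dhn
Hunk 3: at line 3 remove [bkew,ctnu,nnivn] add [ezcte,aqfg] -> 7 lines: wxi wtja bayp ezcte aqfg gucf dhn
Hunk 4: at line 3 remove [ezcte,aqfg] add [brwq,pmfwi,vwasa] -> 8 lines: wxi wtja bayp brwq pmfwi vwasa gucf dhn
Hunk 5: at line 1 remove [bayp,brwq] add [hjxxg,fhypk] -> 8 lines: wxi wtja hjxxg fhypk pmfwi vwasa gucf dhn
Final line count: 8

Answer: 8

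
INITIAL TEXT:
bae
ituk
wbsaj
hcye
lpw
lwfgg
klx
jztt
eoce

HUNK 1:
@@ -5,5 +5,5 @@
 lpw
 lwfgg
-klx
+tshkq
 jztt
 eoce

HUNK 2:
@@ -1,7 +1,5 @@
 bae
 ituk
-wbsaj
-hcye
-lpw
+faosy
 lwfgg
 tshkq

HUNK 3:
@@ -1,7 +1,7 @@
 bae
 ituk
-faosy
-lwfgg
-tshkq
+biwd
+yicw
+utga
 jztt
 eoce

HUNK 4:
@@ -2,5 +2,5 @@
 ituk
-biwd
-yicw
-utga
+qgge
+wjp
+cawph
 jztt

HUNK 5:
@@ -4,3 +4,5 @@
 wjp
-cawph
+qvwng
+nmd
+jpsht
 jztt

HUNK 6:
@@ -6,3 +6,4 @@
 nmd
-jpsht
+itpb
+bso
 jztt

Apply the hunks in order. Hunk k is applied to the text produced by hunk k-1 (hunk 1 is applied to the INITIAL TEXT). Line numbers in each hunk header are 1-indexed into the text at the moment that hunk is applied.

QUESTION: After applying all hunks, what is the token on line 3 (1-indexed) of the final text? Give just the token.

Hunk 1: at line 5 remove [klx] add [tshkq] -> 9 lines: bae ituk wbsaj hcye lpw lwfgg tshkq jztt eoce
Hunk 2: at line 1 remove [wbsaj,hcye,lpw] add [faosy] -> 7 lines: bae ituk faosy lwfgg tshkq jztt eoce
Hunk 3: at line 1 remove [faosy,lwfgg,tshkq] add [biwd,yicw,utga] -> 7 lines: bae ituk biwd yicw utga jztt eoce
Hunk 4: at line 2 remove [biwd,yicw,utga] add [qgge,wjp,cawph] -> 7 lines: bae ituk qgge wjp cawph jztt eoce
Hunk 5: at line 4 remove [cawph] add [qvwng,nmd,jpsht] -> 9 lines: bae ituk qgge wjp qvwng nmd jpsht jztt eoce
Hunk 6: at line 6 remove [jpsht] add [itpb,bso] -> 10 lines: bae ituk qgge wjp qvwng nmd itpb bso jztt eoce
Final line 3: qgge

Answer: qgge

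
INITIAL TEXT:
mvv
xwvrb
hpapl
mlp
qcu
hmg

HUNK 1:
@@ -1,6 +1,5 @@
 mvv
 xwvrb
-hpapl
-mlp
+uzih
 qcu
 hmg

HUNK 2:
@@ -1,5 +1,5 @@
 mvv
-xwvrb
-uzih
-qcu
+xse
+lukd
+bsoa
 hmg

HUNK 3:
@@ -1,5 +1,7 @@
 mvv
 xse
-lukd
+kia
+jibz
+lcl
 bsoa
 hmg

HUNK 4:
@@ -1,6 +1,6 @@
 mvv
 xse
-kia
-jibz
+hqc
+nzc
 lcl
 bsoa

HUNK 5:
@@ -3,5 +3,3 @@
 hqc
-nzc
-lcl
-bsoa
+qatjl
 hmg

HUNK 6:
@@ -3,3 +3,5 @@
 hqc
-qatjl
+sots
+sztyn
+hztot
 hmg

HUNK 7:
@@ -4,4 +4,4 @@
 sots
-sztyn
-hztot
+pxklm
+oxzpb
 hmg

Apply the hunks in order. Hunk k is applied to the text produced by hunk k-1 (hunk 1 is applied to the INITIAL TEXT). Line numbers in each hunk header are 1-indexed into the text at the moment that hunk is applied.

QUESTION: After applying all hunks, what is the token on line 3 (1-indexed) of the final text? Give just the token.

Hunk 1: at line 1 remove [hpapl,mlp] add [uzih] -> 5 lines: mvv xwvrb uzih qcu hmg
Hunk 2: at line 1 remove [xwvrb,uzih,qcu] add [xse,lukd,bsoa] -> 5 lines: mvv xse lukd bsoa hmg
Hunk 3: at line 1 remove [lukd] add [kia,jibz,lcl] -> 7 lines: mvv xse kia jibz lcl bsoa hmg
Hunk 4: at line 1 remove [kia,jibz] add [hqc,nzc] -> 7 lines: mvv xse hqc nzc lcl bsoa hmg
Hunk 5: at line 3 remove [nzc,lcl,bsoa] add [qatjl] -> 5 lines: mvv xse hqc qatjl hmg
Hunk 6: at line 3 remove [qatjl] add [sots,sztyn,hztot] -> 7 lines: mvv xse hqc sots sztyn hztot hmg
Hunk 7: at line 4 remove [sztyn,hztot] add [pxklm,oxzpb] -> 7 lines: mvv xse hqc sots pxklm oxzpb hmg
Final line 3: hqc

Answer: hqc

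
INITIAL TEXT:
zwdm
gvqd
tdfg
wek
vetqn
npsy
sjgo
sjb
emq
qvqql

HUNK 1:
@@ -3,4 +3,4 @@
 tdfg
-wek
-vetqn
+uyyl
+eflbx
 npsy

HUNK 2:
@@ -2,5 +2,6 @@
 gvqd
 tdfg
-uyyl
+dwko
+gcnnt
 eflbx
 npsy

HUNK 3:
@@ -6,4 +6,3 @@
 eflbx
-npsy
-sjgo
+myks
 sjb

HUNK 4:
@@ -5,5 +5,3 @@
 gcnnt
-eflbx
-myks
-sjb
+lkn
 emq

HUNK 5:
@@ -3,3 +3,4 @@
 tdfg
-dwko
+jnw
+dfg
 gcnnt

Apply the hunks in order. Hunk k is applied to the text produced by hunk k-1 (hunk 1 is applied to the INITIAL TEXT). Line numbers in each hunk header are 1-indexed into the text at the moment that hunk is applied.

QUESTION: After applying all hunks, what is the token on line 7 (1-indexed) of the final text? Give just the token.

Hunk 1: at line 3 remove [wek,vetqn] add [uyyl,eflbx] -> 10 lines: zwdm gvqd tdfg uyyl eflbx npsy sjgo sjb emq qvqql
Hunk 2: at line 2 remove [uyyl] add [dwko,gcnnt] -> 11 lines: zwdm gvqd tdfg dwko gcnnt eflbx npsy sjgo sjb emq qvqql
Hunk 3: at line 6 remove [npsy,sjgo] add [myks] -> 10 lines: zwdm gvqd tdfg dwko gcnnt eflbx myks sjb emq qvqql
Hunk 4: at line 5 remove [eflbx,myks,sjb] add [lkn] -> 8 lines: zwdm gvqd tdfg dwko gcnnt lkn emq qvqql
Hunk 5: at line 3 remove [dwko] add [jnw,dfg] -> 9 lines: zwdm gvqd tdfg jnw dfg gcnnt lkn emq qvqql
Final line 7: lkn

Answer: lkn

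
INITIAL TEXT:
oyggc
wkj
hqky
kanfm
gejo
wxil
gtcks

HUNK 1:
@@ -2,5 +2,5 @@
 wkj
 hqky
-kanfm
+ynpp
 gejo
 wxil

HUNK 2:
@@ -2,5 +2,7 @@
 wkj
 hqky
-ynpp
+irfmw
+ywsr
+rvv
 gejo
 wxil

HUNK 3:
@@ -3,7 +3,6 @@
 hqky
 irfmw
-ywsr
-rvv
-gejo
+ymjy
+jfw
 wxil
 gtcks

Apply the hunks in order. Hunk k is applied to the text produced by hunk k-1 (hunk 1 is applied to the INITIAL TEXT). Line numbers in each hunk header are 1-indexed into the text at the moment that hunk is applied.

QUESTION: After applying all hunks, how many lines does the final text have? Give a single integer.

Hunk 1: at line 2 remove [kanfm] add [ynpp] -> 7 lines: oyggc wkj hqky ynpp gejo wxil gtcks
Hunk 2: at line 2 remove [ynpp] add [irfmw,ywsr,rvv] -> 9 lines: oyggc wkj hqky irfmw ywsr rvv gejo wxil gtcks
Hunk 3: at line 3 remove [ywsr,rvv,gejo] add [ymjy,jfw] -> 8 lines: oyggc wkj hqky irfmw ymjy jfw wxil gtcks
Final line count: 8

Answer: 8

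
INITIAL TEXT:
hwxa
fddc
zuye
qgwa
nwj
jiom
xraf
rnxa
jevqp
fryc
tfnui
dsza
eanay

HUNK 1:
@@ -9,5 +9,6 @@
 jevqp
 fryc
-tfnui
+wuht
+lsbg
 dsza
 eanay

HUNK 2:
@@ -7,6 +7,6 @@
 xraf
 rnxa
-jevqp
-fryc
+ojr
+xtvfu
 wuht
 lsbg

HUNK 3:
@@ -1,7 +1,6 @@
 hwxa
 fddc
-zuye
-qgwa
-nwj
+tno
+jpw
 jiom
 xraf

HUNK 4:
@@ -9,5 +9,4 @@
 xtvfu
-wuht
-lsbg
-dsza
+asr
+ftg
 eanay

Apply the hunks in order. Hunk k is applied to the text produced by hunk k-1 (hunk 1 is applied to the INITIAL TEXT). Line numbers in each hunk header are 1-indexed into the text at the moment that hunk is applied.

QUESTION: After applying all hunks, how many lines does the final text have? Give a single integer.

Hunk 1: at line 9 remove [tfnui] add [wuht,lsbg] -> 14 lines: hwxa fddc zuye qgwa nwj jiom xraf rnxa jevqp fryc wuht lsbg dsza eanay
Hunk 2: at line 7 remove [jevqp,fryc] add [ojr,xtvfu] -> 14 lines: hwxa fddc zuye qgwa nwj jiom xraf rnxa ojr xtvfu wuht lsbg dsza eanay
Hunk 3: at line 1 remove [zuye,qgwa,nwj] add [tno,jpw] -> 13 lines: hwxa fddc tno jpw jiom xraf rnxa ojr xtvfu wuht lsbg dsza eanay
Hunk 4: at line 9 remove [wuht,lsbg,dsza] add [asr,ftg] -> 12 lines: hwxa fddc tno jpw jiom xraf rnxa ojr xtvfu asr ftg eanay
Final line count: 12

Answer: 12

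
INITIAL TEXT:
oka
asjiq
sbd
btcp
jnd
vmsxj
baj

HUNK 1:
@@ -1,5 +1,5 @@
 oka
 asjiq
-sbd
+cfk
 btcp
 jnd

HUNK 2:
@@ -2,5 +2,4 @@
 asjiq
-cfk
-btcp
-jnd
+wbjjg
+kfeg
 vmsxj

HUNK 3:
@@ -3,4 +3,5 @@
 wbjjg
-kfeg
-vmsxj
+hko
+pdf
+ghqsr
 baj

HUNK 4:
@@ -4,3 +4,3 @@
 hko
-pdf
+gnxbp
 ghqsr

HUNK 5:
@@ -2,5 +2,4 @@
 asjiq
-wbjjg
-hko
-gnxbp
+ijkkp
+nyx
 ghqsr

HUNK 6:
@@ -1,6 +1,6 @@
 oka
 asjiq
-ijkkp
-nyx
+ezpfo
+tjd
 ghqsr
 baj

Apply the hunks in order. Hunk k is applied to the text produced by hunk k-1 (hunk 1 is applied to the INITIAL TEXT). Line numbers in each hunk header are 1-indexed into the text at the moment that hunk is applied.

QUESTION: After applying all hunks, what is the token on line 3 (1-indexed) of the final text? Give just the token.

Hunk 1: at line 1 remove [sbd] add [cfk] -> 7 lines: oka asjiq cfk btcp jnd vmsxj baj
Hunk 2: at line 2 remove [cfk,btcp,jnd] add [wbjjg,kfeg] -> 6 lines: oka asjiq wbjjg kfeg vmsxj baj
Hunk 3: at line 3 remove [kfeg,vmsxj] add [hko,pdf,ghqsr] -> 7 lines: oka asjiq wbjjg hko pdf ghqsr baj
Hunk 4: at line 4 remove [pdf] add [gnxbp] -> 7 lines: oka asjiq wbjjg hko gnxbp ghqsr baj
Hunk 5: at line 2 remove [wbjjg,hko,gnxbp] add [ijkkp,nyx] -> 6 lines: oka asjiq ijkkp nyx ghqsr baj
Hunk 6: at line 1 remove [ijkkp,nyx] add [ezpfo,tjd] -> 6 lines: oka asjiq ezpfo tjd ghqsr baj
Final line 3: ezpfo

Answer: ezpfo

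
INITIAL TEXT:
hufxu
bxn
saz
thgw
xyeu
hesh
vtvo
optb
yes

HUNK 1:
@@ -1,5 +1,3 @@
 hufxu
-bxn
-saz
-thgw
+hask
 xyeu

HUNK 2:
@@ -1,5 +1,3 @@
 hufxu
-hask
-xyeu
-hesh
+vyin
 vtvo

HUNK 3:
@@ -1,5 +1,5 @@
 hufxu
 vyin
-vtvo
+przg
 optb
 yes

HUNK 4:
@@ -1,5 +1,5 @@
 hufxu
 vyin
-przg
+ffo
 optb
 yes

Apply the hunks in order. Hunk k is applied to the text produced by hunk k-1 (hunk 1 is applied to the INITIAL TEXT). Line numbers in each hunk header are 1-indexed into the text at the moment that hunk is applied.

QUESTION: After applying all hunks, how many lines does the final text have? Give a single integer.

Hunk 1: at line 1 remove [bxn,saz,thgw] add [hask] -> 7 lines: hufxu hask xyeu hesh vtvo optb yes
Hunk 2: at line 1 remove [hask,xyeu,hesh] add [vyin] -> 5 lines: hufxu vyin vtvo optb yes
Hunk 3: at line 1 remove [vtvo] add [przg] -> 5 lines: hufxu vyin przg optb yes
Hunk 4: at line 1 remove [przg] add [ffo] -> 5 lines: hufxu vyin ffo optb yes
Final line count: 5

Answer: 5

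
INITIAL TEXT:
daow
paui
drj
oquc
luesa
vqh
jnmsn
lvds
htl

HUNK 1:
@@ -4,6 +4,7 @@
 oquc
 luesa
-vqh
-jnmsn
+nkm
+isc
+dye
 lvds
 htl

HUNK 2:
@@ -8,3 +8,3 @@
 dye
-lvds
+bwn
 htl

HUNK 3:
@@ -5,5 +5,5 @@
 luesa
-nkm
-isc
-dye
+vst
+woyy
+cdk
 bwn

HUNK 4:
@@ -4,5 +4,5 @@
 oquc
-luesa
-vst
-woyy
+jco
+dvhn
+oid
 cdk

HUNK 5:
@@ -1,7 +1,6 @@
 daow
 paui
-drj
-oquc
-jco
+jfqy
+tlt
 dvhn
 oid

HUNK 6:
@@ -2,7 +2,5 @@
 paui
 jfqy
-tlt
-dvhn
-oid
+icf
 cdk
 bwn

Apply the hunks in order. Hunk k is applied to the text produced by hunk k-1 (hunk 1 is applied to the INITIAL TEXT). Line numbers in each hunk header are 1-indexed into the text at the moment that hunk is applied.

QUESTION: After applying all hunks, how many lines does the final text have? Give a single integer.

Hunk 1: at line 4 remove [vqh,jnmsn] add [nkm,isc,dye] -> 10 lines: daow paui drj oquc luesa nkm isc dye lvds htl
Hunk 2: at line 8 remove [lvds] add [bwn] -> 10 lines: daow paui drj oquc luesa nkm isc dye bwn htl
Hunk 3: at line 5 remove [nkm,isc,dye] add [vst,woyy,cdk] -> 10 lines: daow paui drj oquc luesa vst woyy cdk bwn htl
Hunk 4: at line 4 remove [luesa,vst,woyy] add [jco,dvhn,oid] -> 10 lines: daow paui drj oquc jco dvhn oid cdk bwn htl
Hunk 5: at line 1 remove [drj,oquc,jco] add [jfqy,tlt] -> 9 lines: daow paui jfqy tlt dvhn oid cdk bwn htl
Hunk 6: at line 2 remove [tlt,dvhn,oid] add [icf] -> 7 lines: daow paui jfqy icf cdk bwn htl
Final line count: 7

Answer: 7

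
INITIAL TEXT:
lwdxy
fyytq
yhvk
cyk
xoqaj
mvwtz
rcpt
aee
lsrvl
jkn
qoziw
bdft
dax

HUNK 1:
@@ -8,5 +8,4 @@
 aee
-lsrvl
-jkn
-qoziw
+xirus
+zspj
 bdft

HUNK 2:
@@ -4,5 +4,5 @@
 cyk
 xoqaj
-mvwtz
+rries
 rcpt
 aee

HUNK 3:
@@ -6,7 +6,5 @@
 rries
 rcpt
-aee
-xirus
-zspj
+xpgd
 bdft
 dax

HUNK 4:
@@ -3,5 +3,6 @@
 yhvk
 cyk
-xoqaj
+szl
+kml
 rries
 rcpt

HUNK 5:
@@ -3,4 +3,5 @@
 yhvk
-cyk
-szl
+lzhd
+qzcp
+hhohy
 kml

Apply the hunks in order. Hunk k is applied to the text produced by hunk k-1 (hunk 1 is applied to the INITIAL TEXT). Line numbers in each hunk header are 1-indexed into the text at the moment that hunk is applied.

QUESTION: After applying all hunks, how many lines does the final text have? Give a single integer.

Answer: 12

Derivation:
Hunk 1: at line 8 remove [lsrvl,jkn,qoziw] add [xirus,zspj] -> 12 lines: lwdxy fyytq yhvk cyk xoqaj mvwtz rcpt aee xirus zspj bdft dax
Hunk 2: at line 4 remove [mvwtz] add [rries] -> 12 lines: lwdxy fyytq yhvk cyk xoqaj rries rcpt aee xirus zspj bdft dax
Hunk 3: at line 6 remove [aee,xirus,zspj] add [xpgd] -> 10 lines: lwdxy fyytq yhvk cyk xoqaj rries rcpt xpgd bdft dax
Hunk 4: at line 3 remove [xoqaj] add [szl,kml] -> 11 lines: lwdxy fyytq yhvk cyk szl kml rries rcpt xpgd bdft dax
Hunk 5: at line 3 remove [cyk,szl] add [lzhd,qzcp,hhohy] -> 12 lines: lwdxy fyytq yhvk lzhd qzcp hhohy kml rries rcpt xpgd bdft dax
Final line count: 12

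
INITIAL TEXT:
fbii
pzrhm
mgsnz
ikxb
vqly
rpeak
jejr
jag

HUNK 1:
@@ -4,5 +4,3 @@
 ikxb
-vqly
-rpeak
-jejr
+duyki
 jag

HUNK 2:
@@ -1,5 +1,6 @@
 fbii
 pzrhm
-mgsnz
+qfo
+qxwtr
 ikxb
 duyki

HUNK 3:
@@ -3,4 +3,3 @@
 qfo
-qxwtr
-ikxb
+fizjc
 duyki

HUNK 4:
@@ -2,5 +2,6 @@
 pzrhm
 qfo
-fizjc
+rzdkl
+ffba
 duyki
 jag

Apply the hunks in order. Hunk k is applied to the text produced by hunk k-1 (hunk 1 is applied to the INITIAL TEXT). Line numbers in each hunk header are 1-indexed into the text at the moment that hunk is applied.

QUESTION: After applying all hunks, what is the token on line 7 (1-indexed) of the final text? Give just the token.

Hunk 1: at line 4 remove [vqly,rpeak,jejr] add [duyki] -> 6 lines: fbii pzrhm mgsnz ikxb duyki jag
Hunk 2: at line 1 remove [mgsnz] add [qfo,qxwtr] -> 7 lines: fbii pzrhm qfo qxwtr ikxb duyki jag
Hunk 3: at line 3 remove [qxwtr,ikxb] add [fizjc] -> 6 lines: fbii pzrhm qfo fizjc duyki jag
Hunk 4: at line 2 remove [fizjc] add [rzdkl,ffba] -> 7 lines: fbii pzrhm qfo rzdkl ffba duyki jag
Final line 7: jag

Answer: jag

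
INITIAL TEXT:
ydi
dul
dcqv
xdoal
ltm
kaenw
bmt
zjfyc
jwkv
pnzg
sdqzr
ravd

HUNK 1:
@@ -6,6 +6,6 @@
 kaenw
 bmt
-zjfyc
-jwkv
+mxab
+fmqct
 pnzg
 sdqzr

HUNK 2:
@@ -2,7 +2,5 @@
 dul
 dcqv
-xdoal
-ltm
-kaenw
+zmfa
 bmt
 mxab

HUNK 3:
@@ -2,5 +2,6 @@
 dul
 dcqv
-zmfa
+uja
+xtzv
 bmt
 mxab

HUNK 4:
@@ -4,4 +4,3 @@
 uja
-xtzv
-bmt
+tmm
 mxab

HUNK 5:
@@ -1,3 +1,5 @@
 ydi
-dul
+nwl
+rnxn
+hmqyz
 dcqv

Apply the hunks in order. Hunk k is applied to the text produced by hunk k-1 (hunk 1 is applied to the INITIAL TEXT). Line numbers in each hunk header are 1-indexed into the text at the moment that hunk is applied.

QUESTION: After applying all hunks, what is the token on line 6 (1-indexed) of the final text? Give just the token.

Answer: uja

Derivation:
Hunk 1: at line 6 remove [zjfyc,jwkv] add [mxab,fmqct] -> 12 lines: ydi dul dcqv xdoal ltm kaenw bmt mxab fmqct pnzg sdqzr ravd
Hunk 2: at line 2 remove [xdoal,ltm,kaenw] add [zmfa] -> 10 lines: ydi dul dcqv zmfa bmt mxab fmqct pnzg sdqzr ravd
Hunk 3: at line 2 remove [zmfa] add [uja,xtzv] -> 11 lines: ydi dul dcqv uja xtzv bmt mxab fmqct pnzg sdqzr ravd
Hunk 4: at line 4 remove [xtzv,bmt] add [tmm] -> 10 lines: ydi dul dcqv uja tmm mxab fmqct pnzg sdqzr ravd
Hunk 5: at line 1 remove [dul] add [nwl,rnxn,hmqyz] -> 12 lines: ydi nwl rnxn hmqyz dcqv uja tmm mxab fmqct pnzg sdqzr ravd
Final line 6: uja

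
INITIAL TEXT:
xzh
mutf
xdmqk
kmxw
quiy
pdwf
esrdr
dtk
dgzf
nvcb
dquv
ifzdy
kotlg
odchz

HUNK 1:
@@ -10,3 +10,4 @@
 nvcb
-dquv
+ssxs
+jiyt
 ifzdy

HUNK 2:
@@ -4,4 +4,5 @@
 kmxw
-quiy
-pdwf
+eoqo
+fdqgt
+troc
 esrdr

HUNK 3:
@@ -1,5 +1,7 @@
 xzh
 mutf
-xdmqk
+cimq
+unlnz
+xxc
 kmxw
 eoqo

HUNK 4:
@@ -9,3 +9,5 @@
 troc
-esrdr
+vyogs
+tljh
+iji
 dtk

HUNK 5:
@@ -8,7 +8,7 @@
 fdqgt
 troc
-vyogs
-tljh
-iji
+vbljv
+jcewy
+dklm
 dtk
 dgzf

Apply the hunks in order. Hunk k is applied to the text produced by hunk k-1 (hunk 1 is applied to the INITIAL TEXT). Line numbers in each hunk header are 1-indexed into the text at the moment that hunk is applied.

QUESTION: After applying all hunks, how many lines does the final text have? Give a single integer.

Answer: 20

Derivation:
Hunk 1: at line 10 remove [dquv] add [ssxs,jiyt] -> 15 lines: xzh mutf xdmqk kmxw quiy pdwf esrdr dtk dgzf nvcb ssxs jiyt ifzdy kotlg odchz
Hunk 2: at line 4 remove [quiy,pdwf] add [eoqo,fdqgt,troc] -> 16 lines: xzh mutf xdmqk kmxw eoqo fdqgt troc esrdr dtk dgzf nvcb ssxs jiyt ifzdy kotlg odchz
Hunk 3: at line 1 remove [xdmqk] add [cimq,unlnz,xxc] -> 18 lines: xzh mutf cimq unlnz xxc kmxw eoqo fdqgt troc esrdr dtk dgzf nvcb ssxs jiyt ifzdy kotlg odchz
Hunk 4: at line 9 remove [esrdr] add [vyogs,tljh,iji] -> 20 lines: xzh mutf cimq unlnz xxc kmxw eoqo fdqgt troc vyogs tljh iji dtk dgzf nvcb ssxs jiyt ifzdy kotlg odchz
Hunk 5: at line 8 remove [vyogs,tljh,iji] add [vbljv,jcewy,dklm] -> 20 lines: xzh mutf cimq unlnz xxc kmxw eoqo fdqgt troc vbljv jcewy dklm dtk dgzf nvcb ssxs jiyt ifzdy kotlg odchz
Final line count: 20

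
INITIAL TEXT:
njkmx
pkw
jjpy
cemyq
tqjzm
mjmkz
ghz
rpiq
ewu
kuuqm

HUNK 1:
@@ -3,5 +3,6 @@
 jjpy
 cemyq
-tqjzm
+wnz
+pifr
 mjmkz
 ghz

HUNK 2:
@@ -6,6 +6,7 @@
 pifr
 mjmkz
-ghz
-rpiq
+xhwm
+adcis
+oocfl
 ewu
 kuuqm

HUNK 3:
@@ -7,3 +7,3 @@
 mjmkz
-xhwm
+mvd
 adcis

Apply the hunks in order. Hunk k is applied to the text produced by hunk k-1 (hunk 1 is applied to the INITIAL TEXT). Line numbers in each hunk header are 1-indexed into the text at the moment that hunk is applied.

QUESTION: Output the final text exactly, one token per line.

Answer: njkmx
pkw
jjpy
cemyq
wnz
pifr
mjmkz
mvd
adcis
oocfl
ewu
kuuqm

Derivation:
Hunk 1: at line 3 remove [tqjzm] add [wnz,pifr] -> 11 lines: njkmx pkw jjpy cemyq wnz pifr mjmkz ghz rpiq ewu kuuqm
Hunk 2: at line 6 remove [ghz,rpiq] add [xhwm,adcis,oocfl] -> 12 lines: njkmx pkw jjpy cemyq wnz pifr mjmkz xhwm adcis oocfl ewu kuuqm
Hunk 3: at line 7 remove [xhwm] add [mvd] -> 12 lines: njkmx pkw jjpy cemyq wnz pifr mjmkz mvd adcis oocfl ewu kuuqm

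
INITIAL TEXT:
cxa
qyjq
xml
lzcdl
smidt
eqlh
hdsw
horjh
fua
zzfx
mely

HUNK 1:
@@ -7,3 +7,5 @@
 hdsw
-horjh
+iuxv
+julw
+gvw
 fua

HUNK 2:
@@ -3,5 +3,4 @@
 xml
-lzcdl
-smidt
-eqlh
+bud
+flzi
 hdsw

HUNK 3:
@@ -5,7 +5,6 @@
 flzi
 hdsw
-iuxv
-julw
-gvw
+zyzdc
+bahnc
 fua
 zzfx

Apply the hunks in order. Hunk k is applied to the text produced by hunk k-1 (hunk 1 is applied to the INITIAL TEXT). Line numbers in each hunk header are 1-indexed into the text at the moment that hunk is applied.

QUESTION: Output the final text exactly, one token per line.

Answer: cxa
qyjq
xml
bud
flzi
hdsw
zyzdc
bahnc
fua
zzfx
mely

Derivation:
Hunk 1: at line 7 remove [horjh] add [iuxv,julw,gvw] -> 13 lines: cxa qyjq xml lzcdl smidt eqlh hdsw iuxv julw gvw fua zzfx mely
Hunk 2: at line 3 remove [lzcdl,smidt,eqlh] add [bud,flzi] -> 12 lines: cxa qyjq xml bud flzi hdsw iuxv julw gvw fua zzfx mely
Hunk 3: at line 5 remove [iuxv,julw,gvw] add [zyzdc,bahnc] -> 11 lines: cxa qyjq xml bud flzi hdsw zyzdc bahnc fua zzfx mely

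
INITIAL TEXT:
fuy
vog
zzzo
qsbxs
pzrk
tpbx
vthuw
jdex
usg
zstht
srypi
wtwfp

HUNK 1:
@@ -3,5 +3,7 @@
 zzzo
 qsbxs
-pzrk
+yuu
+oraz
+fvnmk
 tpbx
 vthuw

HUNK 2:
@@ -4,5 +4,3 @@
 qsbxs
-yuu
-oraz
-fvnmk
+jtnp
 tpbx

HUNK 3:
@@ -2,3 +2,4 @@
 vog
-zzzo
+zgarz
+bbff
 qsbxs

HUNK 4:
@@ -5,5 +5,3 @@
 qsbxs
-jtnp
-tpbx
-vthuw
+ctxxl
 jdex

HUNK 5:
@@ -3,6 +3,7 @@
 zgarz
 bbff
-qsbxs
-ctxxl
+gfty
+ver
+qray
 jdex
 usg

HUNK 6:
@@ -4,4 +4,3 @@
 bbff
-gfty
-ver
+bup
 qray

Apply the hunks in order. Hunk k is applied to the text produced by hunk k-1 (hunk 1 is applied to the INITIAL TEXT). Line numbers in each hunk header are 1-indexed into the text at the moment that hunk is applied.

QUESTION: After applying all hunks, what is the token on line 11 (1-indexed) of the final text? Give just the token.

Hunk 1: at line 3 remove [pzrk] add [yuu,oraz,fvnmk] -> 14 lines: fuy vog zzzo qsbxs yuu oraz fvnmk tpbx vthuw jdex usg zstht srypi wtwfp
Hunk 2: at line 4 remove [yuu,oraz,fvnmk] add [jtnp] -> 12 lines: fuy vog zzzo qsbxs jtnp tpbx vthuw jdex usg zstht srypi wtwfp
Hunk 3: at line 2 remove [zzzo] add [zgarz,bbff] -> 13 lines: fuy vog zgarz bbff qsbxs jtnp tpbx vthuw jdex usg zstht srypi wtwfp
Hunk 4: at line 5 remove [jtnp,tpbx,vthuw] add [ctxxl] -> 11 lines: fuy vog zgarz bbff qsbxs ctxxl jdex usg zstht srypi wtwfp
Hunk 5: at line 3 remove [qsbxs,ctxxl] add [gfty,ver,qray] -> 12 lines: fuy vog zgarz bbff gfty ver qray jdex usg zstht srypi wtwfp
Hunk 6: at line 4 remove [gfty,ver] add [bup] -> 11 lines: fuy vog zgarz bbff bup qray jdex usg zstht srypi wtwfp
Final line 11: wtwfp

Answer: wtwfp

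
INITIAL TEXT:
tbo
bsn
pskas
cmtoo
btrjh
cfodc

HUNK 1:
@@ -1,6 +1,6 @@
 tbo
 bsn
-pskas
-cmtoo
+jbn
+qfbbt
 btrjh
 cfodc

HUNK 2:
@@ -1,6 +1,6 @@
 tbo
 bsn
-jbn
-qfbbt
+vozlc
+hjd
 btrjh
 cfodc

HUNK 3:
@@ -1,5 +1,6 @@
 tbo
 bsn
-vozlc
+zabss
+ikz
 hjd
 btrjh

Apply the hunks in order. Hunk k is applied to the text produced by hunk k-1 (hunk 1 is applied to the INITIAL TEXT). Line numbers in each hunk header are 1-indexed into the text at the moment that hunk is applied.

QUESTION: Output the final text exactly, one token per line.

Answer: tbo
bsn
zabss
ikz
hjd
btrjh
cfodc

Derivation:
Hunk 1: at line 1 remove [pskas,cmtoo] add [jbn,qfbbt] -> 6 lines: tbo bsn jbn qfbbt btrjh cfodc
Hunk 2: at line 1 remove [jbn,qfbbt] add [vozlc,hjd] -> 6 lines: tbo bsn vozlc hjd btrjh cfodc
Hunk 3: at line 1 remove [vozlc] add [zabss,ikz] -> 7 lines: tbo bsn zabss ikz hjd btrjh cfodc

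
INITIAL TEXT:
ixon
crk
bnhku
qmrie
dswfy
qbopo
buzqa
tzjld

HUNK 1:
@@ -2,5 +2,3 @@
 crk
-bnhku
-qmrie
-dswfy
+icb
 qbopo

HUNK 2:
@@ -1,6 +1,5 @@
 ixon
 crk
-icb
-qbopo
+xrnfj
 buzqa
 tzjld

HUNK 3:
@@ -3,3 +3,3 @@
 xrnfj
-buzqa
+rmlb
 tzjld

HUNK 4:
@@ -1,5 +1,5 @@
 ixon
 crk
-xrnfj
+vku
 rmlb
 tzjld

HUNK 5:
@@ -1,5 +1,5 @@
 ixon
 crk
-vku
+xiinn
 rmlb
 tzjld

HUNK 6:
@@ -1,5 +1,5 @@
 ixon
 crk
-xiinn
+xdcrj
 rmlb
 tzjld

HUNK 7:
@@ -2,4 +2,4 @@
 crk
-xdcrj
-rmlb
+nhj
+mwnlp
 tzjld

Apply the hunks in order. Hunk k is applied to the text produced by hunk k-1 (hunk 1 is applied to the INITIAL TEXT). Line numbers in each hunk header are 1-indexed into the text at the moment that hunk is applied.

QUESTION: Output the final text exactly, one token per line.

Answer: ixon
crk
nhj
mwnlp
tzjld

Derivation:
Hunk 1: at line 2 remove [bnhku,qmrie,dswfy] add [icb] -> 6 lines: ixon crk icb qbopo buzqa tzjld
Hunk 2: at line 1 remove [icb,qbopo] add [xrnfj] -> 5 lines: ixon crk xrnfj buzqa tzjld
Hunk 3: at line 3 remove [buzqa] add [rmlb] -> 5 lines: ixon crk xrnfj rmlb tzjld
Hunk 4: at line 1 remove [xrnfj] add [vku] -> 5 lines: ixon crk vku rmlb tzjld
Hunk 5: at line 1 remove [vku] add [xiinn] -> 5 lines: ixon crk xiinn rmlb tzjld
Hunk 6: at line 1 remove [xiinn] add [xdcrj] -> 5 lines: ixon crk xdcrj rmlb tzjld
Hunk 7: at line 2 remove [xdcrj,rmlb] add [nhj,mwnlp] -> 5 lines: ixon crk nhj mwnlp tzjld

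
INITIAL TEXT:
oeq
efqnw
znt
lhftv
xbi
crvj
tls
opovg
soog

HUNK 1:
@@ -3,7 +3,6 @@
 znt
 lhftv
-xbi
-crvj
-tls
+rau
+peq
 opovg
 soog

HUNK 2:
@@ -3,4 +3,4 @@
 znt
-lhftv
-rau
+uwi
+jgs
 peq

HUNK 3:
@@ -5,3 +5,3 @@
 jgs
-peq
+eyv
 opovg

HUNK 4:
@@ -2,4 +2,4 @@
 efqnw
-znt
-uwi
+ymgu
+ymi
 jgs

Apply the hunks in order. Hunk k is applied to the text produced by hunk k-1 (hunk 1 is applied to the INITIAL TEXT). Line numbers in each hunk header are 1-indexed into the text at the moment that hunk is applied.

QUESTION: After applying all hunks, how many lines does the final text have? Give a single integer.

Hunk 1: at line 3 remove [xbi,crvj,tls] add [rau,peq] -> 8 lines: oeq efqnw znt lhftv rau peq opovg soog
Hunk 2: at line 3 remove [lhftv,rau] add [uwi,jgs] -> 8 lines: oeq efqnw znt uwi jgs peq opovg soog
Hunk 3: at line 5 remove [peq] add [eyv] -> 8 lines: oeq efqnw znt uwi jgs eyv opovg soog
Hunk 4: at line 2 remove [znt,uwi] add [ymgu,ymi] -> 8 lines: oeq efqnw ymgu ymi jgs eyv opovg soog
Final line count: 8

Answer: 8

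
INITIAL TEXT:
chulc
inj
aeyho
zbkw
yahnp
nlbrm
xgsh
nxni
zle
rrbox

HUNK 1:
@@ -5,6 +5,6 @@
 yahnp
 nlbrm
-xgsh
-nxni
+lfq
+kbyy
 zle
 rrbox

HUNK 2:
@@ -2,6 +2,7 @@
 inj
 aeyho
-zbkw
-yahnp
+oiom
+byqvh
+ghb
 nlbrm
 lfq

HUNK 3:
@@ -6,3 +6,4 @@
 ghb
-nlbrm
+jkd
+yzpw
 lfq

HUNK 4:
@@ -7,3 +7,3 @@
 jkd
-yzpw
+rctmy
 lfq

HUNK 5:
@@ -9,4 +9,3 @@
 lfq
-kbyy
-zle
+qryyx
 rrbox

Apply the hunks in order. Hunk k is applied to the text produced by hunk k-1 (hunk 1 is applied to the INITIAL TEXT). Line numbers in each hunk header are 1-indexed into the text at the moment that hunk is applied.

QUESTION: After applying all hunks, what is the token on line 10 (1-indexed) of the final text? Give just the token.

Answer: qryyx

Derivation:
Hunk 1: at line 5 remove [xgsh,nxni] add [lfq,kbyy] -> 10 lines: chulc inj aeyho zbkw yahnp nlbrm lfq kbyy zle rrbox
Hunk 2: at line 2 remove [zbkw,yahnp] add [oiom,byqvh,ghb] -> 11 lines: chulc inj aeyho oiom byqvh ghb nlbrm lfq kbyy zle rrbox
Hunk 3: at line 6 remove [nlbrm] add [jkd,yzpw] -> 12 lines: chulc inj aeyho oiom byqvh ghb jkd yzpw lfq kbyy zle rrbox
Hunk 4: at line 7 remove [yzpw] add [rctmy] -> 12 lines: chulc inj aeyho oiom byqvh ghb jkd rctmy lfq kbyy zle rrbox
Hunk 5: at line 9 remove [kbyy,zle] add [qryyx] -> 11 lines: chulc inj aeyho oiom byqvh ghb jkd rctmy lfq qryyx rrbox
Final line 10: qryyx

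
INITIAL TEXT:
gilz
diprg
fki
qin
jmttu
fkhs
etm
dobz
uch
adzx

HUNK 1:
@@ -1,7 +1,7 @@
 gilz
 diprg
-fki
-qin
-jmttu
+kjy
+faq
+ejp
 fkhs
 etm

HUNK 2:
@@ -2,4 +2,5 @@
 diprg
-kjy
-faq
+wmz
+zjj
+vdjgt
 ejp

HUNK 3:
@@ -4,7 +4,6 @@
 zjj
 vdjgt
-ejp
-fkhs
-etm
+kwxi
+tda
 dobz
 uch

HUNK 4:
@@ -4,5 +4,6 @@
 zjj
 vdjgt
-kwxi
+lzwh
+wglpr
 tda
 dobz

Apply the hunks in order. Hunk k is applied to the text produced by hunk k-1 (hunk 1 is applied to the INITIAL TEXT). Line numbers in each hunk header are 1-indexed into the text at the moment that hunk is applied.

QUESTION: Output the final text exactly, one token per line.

Hunk 1: at line 1 remove [fki,qin,jmttu] add [kjy,faq,ejp] -> 10 lines: gilz diprg kjy faq ejp fkhs etm dobz uch adzx
Hunk 2: at line 2 remove [kjy,faq] add [wmz,zjj,vdjgt] -> 11 lines: gilz diprg wmz zjj vdjgt ejp fkhs etm dobz uch adzx
Hunk 3: at line 4 remove [ejp,fkhs,etm] add [kwxi,tda] -> 10 lines: gilz diprg wmz zjj vdjgt kwxi tda dobz uch adzx
Hunk 4: at line 4 remove [kwxi] add [lzwh,wglpr] -> 11 lines: gilz diprg wmz zjj vdjgt lzwh wglpr tda dobz uch adzx

Answer: gilz
diprg
wmz
zjj
vdjgt
lzwh
wglpr
tda
dobz
uch
adzx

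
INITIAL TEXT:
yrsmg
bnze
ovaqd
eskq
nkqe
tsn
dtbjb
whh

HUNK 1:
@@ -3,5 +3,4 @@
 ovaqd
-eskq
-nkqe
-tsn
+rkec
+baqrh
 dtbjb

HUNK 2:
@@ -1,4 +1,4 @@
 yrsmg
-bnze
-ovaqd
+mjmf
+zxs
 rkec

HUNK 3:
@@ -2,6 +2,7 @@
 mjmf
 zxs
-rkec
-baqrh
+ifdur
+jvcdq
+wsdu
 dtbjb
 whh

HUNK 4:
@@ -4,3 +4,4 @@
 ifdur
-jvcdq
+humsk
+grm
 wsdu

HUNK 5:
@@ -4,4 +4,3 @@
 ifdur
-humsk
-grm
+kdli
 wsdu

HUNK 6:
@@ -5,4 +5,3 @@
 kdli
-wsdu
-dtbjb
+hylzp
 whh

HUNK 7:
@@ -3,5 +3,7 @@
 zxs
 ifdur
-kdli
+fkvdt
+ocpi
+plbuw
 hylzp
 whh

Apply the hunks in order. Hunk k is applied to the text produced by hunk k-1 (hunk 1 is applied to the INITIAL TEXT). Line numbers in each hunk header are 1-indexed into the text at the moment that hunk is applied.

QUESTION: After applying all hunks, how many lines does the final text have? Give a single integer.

Hunk 1: at line 3 remove [eskq,nkqe,tsn] add [rkec,baqrh] -> 7 lines: yrsmg bnze ovaqd rkec baqrh dtbjb whh
Hunk 2: at line 1 remove [bnze,ovaqd] add [mjmf,zxs] -> 7 lines: yrsmg mjmf zxs rkec baqrh dtbjb whh
Hunk 3: at line 2 remove [rkec,baqrh] add [ifdur,jvcdq,wsdu] -> 8 lines: yrsmg mjmf zxs ifdur jvcdq wsdu dtbjb whh
Hunk 4: at line 4 remove [jvcdq] add [humsk,grm] -> 9 lines: yrsmg mjmf zxs ifdur humsk grm wsdu dtbjb whh
Hunk 5: at line 4 remove [humsk,grm] add [kdli] -> 8 lines: yrsmg mjmf zxs ifdur kdli wsdu dtbjb whh
Hunk 6: at line 5 remove [wsdu,dtbjb] add [hylzp] -> 7 lines: yrsmg mjmf zxs ifdur kdli hylzp whh
Hunk 7: at line 3 remove [kdli] add [fkvdt,ocpi,plbuw] -> 9 lines: yrsmg mjmf zxs ifdur fkvdt ocpi plbuw hylzp whh
Final line count: 9

Answer: 9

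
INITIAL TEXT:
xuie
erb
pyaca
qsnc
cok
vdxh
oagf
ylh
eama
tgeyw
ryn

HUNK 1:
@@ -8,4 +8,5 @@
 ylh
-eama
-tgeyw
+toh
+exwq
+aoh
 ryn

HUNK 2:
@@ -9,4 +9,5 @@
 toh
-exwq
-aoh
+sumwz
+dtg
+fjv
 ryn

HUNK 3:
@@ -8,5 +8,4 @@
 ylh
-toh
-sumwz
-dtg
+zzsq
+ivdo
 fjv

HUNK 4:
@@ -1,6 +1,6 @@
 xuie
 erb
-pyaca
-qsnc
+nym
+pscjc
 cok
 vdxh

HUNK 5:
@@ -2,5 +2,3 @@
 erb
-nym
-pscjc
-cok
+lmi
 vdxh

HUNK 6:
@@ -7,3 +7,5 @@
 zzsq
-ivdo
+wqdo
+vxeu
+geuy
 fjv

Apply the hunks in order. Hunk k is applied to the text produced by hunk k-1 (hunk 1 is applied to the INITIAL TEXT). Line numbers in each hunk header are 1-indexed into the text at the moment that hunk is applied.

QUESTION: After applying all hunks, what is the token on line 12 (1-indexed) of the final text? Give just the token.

Hunk 1: at line 8 remove [eama,tgeyw] add [toh,exwq,aoh] -> 12 lines: xuie erb pyaca qsnc cok vdxh oagf ylh toh exwq aoh ryn
Hunk 2: at line 9 remove [exwq,aoh] add [sumwz,dtg,fjv] -> 13 lines: xuie erb pyaca qsnc cok vdxh oagf ylh toh sumwz dtg fjv ryn
Hunk 3: at line 8 remove [toh,sumwz,dtg] add [zzsq,ivdo] -> 12 lines: xuie erb pyaca qsnc cok vdxh oagf ylh zzsq ivdo fjv ryn
Hunk 4: at line 1 remove [pyaca,qsnc] add [nym,pscjc] -> 12 lines: xuie erb nym pscjc cok vdxh oagf ylh zzsq ivdo fjv ryn
Hunk 5: at line 2 remove [nym,pscjc,cok] add [lmi] -> 10 lines: xuie erb lmi vdxh oagf ylh zzsq ivdo fjv ryn
Hunk 6: at line 7 remove [ivdo] add [wqdo,vxeu,geuy] -> 12 lines: xuie erb lmi vdxh oagf ylh zzsq wqdo vxeu geuy fjv ryn
Final line 12: ryn

Answer: ryn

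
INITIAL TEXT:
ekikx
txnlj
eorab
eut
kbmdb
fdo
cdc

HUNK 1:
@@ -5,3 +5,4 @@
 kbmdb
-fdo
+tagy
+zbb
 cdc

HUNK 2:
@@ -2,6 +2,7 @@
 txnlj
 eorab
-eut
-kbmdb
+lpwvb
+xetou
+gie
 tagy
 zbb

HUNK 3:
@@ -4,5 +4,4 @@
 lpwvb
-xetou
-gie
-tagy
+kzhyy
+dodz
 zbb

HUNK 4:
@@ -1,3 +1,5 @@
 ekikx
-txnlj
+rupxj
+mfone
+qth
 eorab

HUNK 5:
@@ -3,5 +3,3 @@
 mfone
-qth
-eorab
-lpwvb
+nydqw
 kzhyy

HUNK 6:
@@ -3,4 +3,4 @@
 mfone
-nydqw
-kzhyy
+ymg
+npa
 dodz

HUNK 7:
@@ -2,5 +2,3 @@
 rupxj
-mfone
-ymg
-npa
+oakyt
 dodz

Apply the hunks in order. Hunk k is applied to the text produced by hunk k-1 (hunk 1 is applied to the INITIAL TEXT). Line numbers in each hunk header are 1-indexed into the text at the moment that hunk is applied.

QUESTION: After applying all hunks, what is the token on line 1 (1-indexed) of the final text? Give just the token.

Hunk 1: at line 5 remove [fdo] add [tagy,zbb] -> 8 lines: ekikx txnlj eorab eut kbmdb tagy zbb cdc
Hunk 2: at line 2 remove [eut,kbmdb] add [lpwvb,xetou,gie] -> 9 lines: ekikx txnlj eorab lpwvb xetou gie tagy zbb cdc
Hunk 3: at line 4 remove [xetou,gie,tagy] add [kzhyy,dodz] -> 8 lines: ekikx txnlj eorab lpwvb kzhyy dodz zbb cdc
Hunk 4: at line 1 remove [txnlj] add [rupxj,mfone,qth] -> 10 lines: ekikx rupxj mfone qth eorab lpwvb kzhyy dodz zbb cdc
Hunk 5: at line 3 remove [qth,eorab,lpwvb] add [nydqw] -> 8 lines: ekikx rupxj mfone nydqw kzhyy dodz zbb cdc
Hunk 6: at line 3 remove [nydqw,kzhyy] add [ymg,npa] -> 8 lines: ekikx rupxj mfone ymg npa dodz zbb cdc
Hunk 7: at line 2 remove [mfone,ymg,npa] add [oakyt] -> 6 lines: ekikx rupxj oakyt dodz zbb cdc
Final line 1: ekikx

Answer: ekikx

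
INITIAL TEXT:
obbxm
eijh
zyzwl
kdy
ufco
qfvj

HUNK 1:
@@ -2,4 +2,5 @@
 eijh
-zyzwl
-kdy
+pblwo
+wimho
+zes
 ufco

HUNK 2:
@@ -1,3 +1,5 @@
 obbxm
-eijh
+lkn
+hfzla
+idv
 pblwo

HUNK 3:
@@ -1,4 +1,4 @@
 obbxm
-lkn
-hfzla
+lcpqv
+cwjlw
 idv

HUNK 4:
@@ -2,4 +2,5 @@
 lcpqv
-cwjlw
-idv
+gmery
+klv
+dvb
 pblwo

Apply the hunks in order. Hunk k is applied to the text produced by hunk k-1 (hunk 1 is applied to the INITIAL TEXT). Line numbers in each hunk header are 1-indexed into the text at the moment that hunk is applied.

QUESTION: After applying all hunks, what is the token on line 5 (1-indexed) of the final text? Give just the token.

Answer: dvb

Derivation:
Hunk 1: at line 2 remove [zyzwl,kdy] add [pblwo,wimho,zes] -> 7 lines: obbxm eijh pblwo wimho zes ufco qfvj
Hunk 2: at line 1 remove [eijh] add [lkn,hfzla,idv] -> 9 lines: obbxm lkn hfzla idv pblwo wimho zes ufco qfvj
Hunk 3: at line 1 remove [lkn,hfzla] add [lcpqv,cwjlw] -> 9 lines: obbxm lcpqv cwjlw idv pblwo wimho zes ufco qfvj
Hunk 4: at line 2 remove [cwjlw,idv] add [gmery,klv,dvb] -> 10 lines: obbxm lcpqv gmery klv dvb pblwo wimho zes ufco qfvj
Final line 5: dvb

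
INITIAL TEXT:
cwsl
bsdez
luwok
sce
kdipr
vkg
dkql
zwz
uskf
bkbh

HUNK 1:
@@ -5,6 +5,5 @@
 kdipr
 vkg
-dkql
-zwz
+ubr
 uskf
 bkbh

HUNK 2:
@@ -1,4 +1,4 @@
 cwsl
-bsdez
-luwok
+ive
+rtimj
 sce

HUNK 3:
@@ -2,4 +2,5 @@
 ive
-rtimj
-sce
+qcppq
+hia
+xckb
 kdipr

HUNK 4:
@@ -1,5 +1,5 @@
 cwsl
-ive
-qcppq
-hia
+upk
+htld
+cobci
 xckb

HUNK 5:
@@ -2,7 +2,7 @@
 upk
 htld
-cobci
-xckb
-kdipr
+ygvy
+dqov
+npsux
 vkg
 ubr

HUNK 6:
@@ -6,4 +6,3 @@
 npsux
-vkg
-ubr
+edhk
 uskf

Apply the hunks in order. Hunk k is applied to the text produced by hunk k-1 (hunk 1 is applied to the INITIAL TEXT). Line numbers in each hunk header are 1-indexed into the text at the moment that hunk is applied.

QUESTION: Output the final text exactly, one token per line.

Hunk 1: at line 5 remove [dkql,zwz] add [ubr] -> 9 lines: cwsl bsdez luwok sce kdipr vkg ubr uskf bkbh
Hunk 2: at line 1 remove [bsdez,luwok] add [ive,rtimj] -> 9 lines: cwsl ive rtimj sce kdipr vkg ubr uskf bkbh
Hunk 3: at line 2 remove [rtimj,sce] add [qcppq,hia,xckb] -> 10 lines: cwsl ive qcppq hia xckb kdipr vkg ubr uskf bkbh
Hunk 4: at line 1 remove [ive,qcppq,hia] add [upk,htld,cobci] -> 10 lines: cwsl upk htld cobci xckb kdipr vkg ubr uskf bkbh
Hunk 5: at line 2 remove [cobci,xckb,kdipr] add [ygvy,dqov,npsux] -> 10 lines: cwsl upk htld ygvy dqov npsux vkg ubr uskf bkbh
Hunk 6: at line 6 remove [vkg,ubr] add [edhk] -> 9 lines: cwsl upk htld ygvy dqov npsux edhk uskf bkbh

Answer: cwsl
upk
htld
ygvy
dqov
npsux
edhk
uskf
bkbh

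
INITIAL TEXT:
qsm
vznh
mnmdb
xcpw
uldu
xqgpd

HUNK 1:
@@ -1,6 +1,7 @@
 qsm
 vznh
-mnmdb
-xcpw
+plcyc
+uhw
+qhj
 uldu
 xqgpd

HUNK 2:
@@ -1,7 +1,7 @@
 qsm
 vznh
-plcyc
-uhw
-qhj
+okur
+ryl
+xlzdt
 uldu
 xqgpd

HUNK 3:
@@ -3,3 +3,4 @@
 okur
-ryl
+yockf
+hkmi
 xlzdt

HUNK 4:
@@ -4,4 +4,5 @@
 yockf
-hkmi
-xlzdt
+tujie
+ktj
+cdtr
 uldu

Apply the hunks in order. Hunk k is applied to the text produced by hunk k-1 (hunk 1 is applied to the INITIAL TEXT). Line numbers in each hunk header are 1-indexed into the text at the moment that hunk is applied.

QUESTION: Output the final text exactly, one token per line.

Hunk 1: at line 1 remove [mnmdb,xcpw] add [plcyc,uhw,qhj] -> 7 lines: qsm vznh plcyc uhw qhj uldu xqgpd
Hunk 2: at line 1 remove [plcyc,uhw,qhj] add [okur,ryl,xlzdt] -> 7 lines: qsm vznh okur ryl xlzdt uldu xqgpd
Hunk 3: at line 3 remove [ryl] add [yockf,hkmi] -> 8 lines: qsm vznh okur yockf hkmi xlzdt uldu xqgpd
Hunk 4: at line 4 remove [hkmi,xlzdt] add [tujie,ktj,cdtr] -> 9 lines: qsm vznh okur yockf tujie ktj cdtr uldu xqgpd

Answer: qsm
vznh
okur
yockf
tujie
ktj
cdtr
uldu
xqgpd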